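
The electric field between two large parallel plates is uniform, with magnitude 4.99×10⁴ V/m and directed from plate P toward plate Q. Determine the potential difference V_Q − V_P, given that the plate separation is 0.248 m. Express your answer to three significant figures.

-1.24×10⁴ V

In a uniform field, potential decreases in the direction of E: ΔV = −E·d for a displacement d parallel to E.
Going from P to Q is a displacement of 0.248 m along the field, so V_Q − V_P = −Ed = -1.24×10⁴ V.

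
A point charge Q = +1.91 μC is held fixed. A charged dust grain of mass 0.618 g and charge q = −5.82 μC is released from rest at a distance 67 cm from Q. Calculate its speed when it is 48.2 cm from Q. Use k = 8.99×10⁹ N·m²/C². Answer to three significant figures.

Only the electrostatic force acts, so mechanical energy is conserved: ½mv² = U₁ − U₂ = kQq(1/r₁ − 1/r₂).
U₁ − U₂ = (8.99×10⁹ N·m²/C²)(1.91×10⁻⁶ C)(-5.82×10⁻⁶ C)(1/0.670 − 1/0.482) = 0.0582 J.
v = √(2·0.0582/6.18×10⁻⁴) = 13.7 m/s.

13.7 m/s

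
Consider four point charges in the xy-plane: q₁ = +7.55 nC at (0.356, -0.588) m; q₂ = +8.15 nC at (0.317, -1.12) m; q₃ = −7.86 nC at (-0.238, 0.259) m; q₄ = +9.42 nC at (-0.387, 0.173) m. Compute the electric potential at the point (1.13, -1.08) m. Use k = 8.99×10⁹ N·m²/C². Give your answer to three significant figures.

170 V

Electric potential is a scalar, so the contributions from each charge add algebraically: V = Σ kqᵢ/rᵢ.
Distances from the field point to each charge: r₁ = 0.917 m, r₂ = 0.814 m, r₃ = 1.91 m, r₄ = 1.97 m.
V = k[(7.55×10⁻⁹)/(0.917) + (8.15×10⁻⁹)/(0.814) + (-7.86×10⁻⁹)/(1.91) + (9.42×10⁻⁹)/(1.97)] = 170 V.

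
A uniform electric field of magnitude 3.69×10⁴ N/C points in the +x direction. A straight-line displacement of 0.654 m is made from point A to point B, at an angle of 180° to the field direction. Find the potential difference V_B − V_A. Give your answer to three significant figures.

Only the component of displacement along E changes the potential: ΔV = −E·d·cosθ.
ΔV = −(3.69×10⁴ V/m)(0.654 m)cos180° = 2.41×10⁴ V.

2.41×10⁴ V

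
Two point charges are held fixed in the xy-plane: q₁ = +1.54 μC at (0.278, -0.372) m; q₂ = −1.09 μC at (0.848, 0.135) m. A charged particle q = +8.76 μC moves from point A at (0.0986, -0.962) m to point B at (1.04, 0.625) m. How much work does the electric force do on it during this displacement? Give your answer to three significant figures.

0.199 J

The work done by the electric force is W_field = −ΔU = −q(V_B − V_A) = q(V_A − V_B).
At A: distances to the source charges are 0.617 m, 1.33 m; V_A = Σ kqᵢ/rᵢ = 1.51×10⁴ V.
At B: distances to the source charges are 1.25 m, 0.526 m; V_B = Σ kqᵢ/rᵢ = -7590 V.
ΔV = V_B − V_A = -2.27×10⁴ V.
W_field = −qΔV = −(8.76×10⁻⁶ C)(-2.27×10⁴ V) = 0.199 J.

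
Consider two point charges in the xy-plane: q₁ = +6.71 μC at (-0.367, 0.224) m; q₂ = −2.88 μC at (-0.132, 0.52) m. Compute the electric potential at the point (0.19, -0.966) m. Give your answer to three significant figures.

The total potential is the scalar sum of each charge's contribution, V = Σ kqᵢ/rᵢ.
Distances from the field point to each charge: r₁ = 1.31 m, r₂ = 1.52 m.
V = k[(6.71×10⁻⁶)/(1.31) + (-2.88×10⁻⁶)/(1.52)] = 2.89×10⁴ V.

2.89×10⁴ V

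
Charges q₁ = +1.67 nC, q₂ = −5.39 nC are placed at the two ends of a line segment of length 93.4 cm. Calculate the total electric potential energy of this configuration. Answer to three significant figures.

The work to assemble the configuration equals its total potential energy, U = Σ kqᵢqⱼ/rᵢⱼ over all pairs.
The separation is r = 0.934 m.
U = (-8.66×10⁻⁸) = -8.66×10⁻⁸ J.

-8.66×10⁻⁸ J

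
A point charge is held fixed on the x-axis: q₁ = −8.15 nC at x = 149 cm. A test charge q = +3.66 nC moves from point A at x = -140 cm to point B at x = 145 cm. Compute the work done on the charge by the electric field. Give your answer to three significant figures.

The work done by the electric force is W_field = −ΔU = −q(V_B − V_A) = q(V_A − V_B).
At A: distance to the source charge is 2.89 m; V_A = kq₁/r = -25.4 V.
At B: distance to the source charge is 0.0400 m; V_B = kq₁/r = -1830 V.
ΔV = V_B − V_A = -1810 V.
W_field = −qΔV = −(3.66×10⁻⁹ C)(-1810 V) = 6.61×10⁻⁶ J.

6.61×10⁻⁶ J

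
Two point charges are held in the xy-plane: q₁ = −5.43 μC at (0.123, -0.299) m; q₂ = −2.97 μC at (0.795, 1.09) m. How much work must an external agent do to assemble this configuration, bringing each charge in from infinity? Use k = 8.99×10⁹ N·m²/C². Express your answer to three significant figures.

0.0940 J

The assembly work is the sum of pairwise potential energies, U = Σ_{i<j} kqᵢqⱼ/rᵢⱼ.
Pair separations: r₁₂ = 1.54 m.
U = (0.0940) = 0.0940 J.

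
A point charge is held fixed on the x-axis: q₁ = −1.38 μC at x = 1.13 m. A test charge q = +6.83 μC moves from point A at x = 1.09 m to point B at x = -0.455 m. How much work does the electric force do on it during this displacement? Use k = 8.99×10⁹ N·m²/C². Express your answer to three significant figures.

-2.06 J

The work done by the electric force is W_field = −ΔU = −q(V_B − V_A) = q(V_A − V_B).
At A: distance to the source charge is 0.0400 m; V_A = kq₁/r = -3.10×10⁵ V.
At B: distance to the source charge is 1.58 m; V_B = kq₁/r = -7830 V.
ΔV = V_B − V_A = 3.02×10⁵ V.
W_field = −qΔV = −(6.83×10⁻⁶ C)(3.02×10⁵ V) = -2.06 J.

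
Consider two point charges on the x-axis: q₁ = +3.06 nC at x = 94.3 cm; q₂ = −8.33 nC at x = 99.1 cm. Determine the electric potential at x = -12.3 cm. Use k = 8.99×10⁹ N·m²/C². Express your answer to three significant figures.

The total potential is the scalar sum of each charge's contribution, V = Σ kqᵢ/rᵢ.
Distances from the field point to each charge: r₁ = 1.07 m, r₂ = 1.11 m.
V = k[(3.06×10⁻⁹)/(1.07) + (-8.33×10⁻⁹)/(1.11)] = -41.4 V.

-41.4 V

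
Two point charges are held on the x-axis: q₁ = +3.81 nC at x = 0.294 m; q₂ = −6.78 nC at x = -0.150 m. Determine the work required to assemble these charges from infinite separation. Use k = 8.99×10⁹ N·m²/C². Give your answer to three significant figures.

-5.23×10⁻⁷ J

The work to assemble the configuration equals its total potential energy, U = Σ kqᵢqⱼ/rᵢⱼ over all pairs.
Pair separations: r₁₂ = 0.444 m.
U = (-5.23×10⁻⁷) = -5.23×10⁻⁷ J.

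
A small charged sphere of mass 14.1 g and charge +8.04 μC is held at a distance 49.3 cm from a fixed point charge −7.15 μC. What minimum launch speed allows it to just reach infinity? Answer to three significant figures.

To just escape, total mechanical energy must reach zero at infinity: ½mv²_min + U = 0, so ½mv²_min = −U = |kQq|/r.
|U| = |kQq|/r = (8.99×10⁹ N·m²/C²)(7.15×10⁻⁶)(8.04×10⁻⁶)/(0.493) = 1.05 J.
v_min = √(2|U|/m) = √(2·1.05/0.0141) = 12.2 m/s.

12.2 m/s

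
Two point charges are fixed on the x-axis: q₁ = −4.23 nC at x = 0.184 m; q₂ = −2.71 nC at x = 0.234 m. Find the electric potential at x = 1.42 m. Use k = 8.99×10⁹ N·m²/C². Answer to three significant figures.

-51.3 V

The total potential is the scalar sum of each charge's contribution, V = Σ kqᵢ/rᵢ.
Distances from the field point to each charge: r₁ = 1.24 m, r₂ = 1.19 m.
V = k[(-4.23×10⁻⁹)/(1.24) + (-2.71×10⁻⁹)/(1.19)] = -51.3 V.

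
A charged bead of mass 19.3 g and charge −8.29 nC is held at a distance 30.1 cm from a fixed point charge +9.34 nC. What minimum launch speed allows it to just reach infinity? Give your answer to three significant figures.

0.0155 m/s

To just escape, total mechanical energy must reach zero at infinity: ½mv²_min + U = 0, so ½mv²_min = −U = |kQq|/r.
|U| = |kQq|/r = (8.99×10⁹ N·m²/C²)(9.34×10⁻⁹)(8.29×10⁻⁹)/(0.301) = 2.31×10⁻⁶ J.
v_min = √(2|U|/m) = √(2·2.31×10⁻⁶/0.0193) = 0.0155 m/s.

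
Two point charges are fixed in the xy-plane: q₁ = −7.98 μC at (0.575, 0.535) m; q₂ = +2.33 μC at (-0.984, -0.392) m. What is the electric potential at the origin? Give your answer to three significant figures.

The total potential is the scalar sum of each charge's contribution, V = Σ kqᵢ/rᵢ.
Distances from the field point to each charge: r₁ = 0.785 m, r₂ = 1.06 m.
V = k[(-7.98×10⁻⁶)/(0.785) + (2.33×10⁻⁶)/(1.06)] = -7.16×10⁴ V.

-7.16×10⁴ V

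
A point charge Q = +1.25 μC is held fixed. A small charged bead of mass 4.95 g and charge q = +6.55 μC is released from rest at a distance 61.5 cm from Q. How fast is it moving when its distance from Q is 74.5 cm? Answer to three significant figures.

2.90 m/s

Only the electrostatic force acts, so mechanical energy is conserved: ½mv² = U₁ − U₂ = kQq(1/r₁ − 1/r₂).
U₁ − U₂ = (8.99×10⁹ N·m²/C²)(1.25×10⁻⁶ C)(6.55×10⁻⁶ C)(1/0.615 − 1/0.745) = 0.0209 J.
v = √(2·0.0209/4.95×10⁻³) = 2.90 m/s.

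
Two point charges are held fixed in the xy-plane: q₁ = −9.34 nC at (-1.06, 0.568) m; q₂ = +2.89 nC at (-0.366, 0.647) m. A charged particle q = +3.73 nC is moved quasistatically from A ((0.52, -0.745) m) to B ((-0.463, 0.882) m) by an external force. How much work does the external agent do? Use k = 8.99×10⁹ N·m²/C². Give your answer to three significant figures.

1.06×10⁻⁸ J

For quasistatic motion the external work equals the change in potential energy: W_ext = qΔV = q(V_B − V_A).
At A: distances to the source charges are 2.05 m, 1.65 m; V_A = Σ kqᵢ/rᵢ = -25.1 V.
At B: distances to the source charges are 0.675 m, 0.254 m; V_B = Σ kqᵢ/rᵢ = -22.3 V.
ΔV = V_B − V_A = 2.84 V.
W_ext = qΔV = (3.73×10⁻⁹ C)(2.84 V) = 1.06×10⁻⁸ J.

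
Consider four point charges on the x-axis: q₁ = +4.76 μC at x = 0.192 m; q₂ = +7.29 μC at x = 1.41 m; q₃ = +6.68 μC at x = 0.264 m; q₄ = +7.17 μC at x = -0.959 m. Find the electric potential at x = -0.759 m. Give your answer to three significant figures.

4.56×10⁵ V

The total potential is the scalar sum of each charge's contribution, V = Σ kqᵢ/rᵢ.
Distances from the field point to each charge: r₁ = 0.951 m, r₂ = 2.17 m, r₃ = 1.02 m, r₄ = 0.200 m.
V = k[(4.76×10⁻⁶)/(0.951) + (7.29×10⁻⁶)/(2.17) + (6.68×10⁻⁶)/(1.02) + (7.17×10⁻⁶)/(0.200)] = 4.56×10⁵ V.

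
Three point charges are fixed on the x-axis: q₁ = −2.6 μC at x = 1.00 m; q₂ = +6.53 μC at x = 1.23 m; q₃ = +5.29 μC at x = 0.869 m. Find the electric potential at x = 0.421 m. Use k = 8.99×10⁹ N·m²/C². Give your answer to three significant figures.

Electric potential is a scalar, so the contributions from each charge add algebraically: V = Σ kqᵢ/rᵢ.
Distances from the field point to each charge: r₁ = 0.579 m, r₂ = 0.809 m, r₃ = 0.448 m.
V = k[(-2.60×10⁻⁶)/(0.579) + (6.53×10⁻⁶)/(0.809) + (5.29×10⁻⁶)/(0.448)] = 1.38×10⁵ V.

1.38×10⁵ V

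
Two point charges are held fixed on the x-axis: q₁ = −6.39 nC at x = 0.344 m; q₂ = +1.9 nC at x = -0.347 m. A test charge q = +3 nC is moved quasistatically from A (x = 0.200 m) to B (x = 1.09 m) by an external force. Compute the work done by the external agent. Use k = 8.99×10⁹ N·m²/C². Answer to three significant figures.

For quasistatic motion the external work equals the change in potential energy: W_ext = qΔV = q(V_B − V_A).
At A: distances to the source charges are 0.144 m, 0.547 m; V_A = Σ kqᵢ/rᵢ = -368 V.
At B: distances to the source charges are 0.746 m, 1.44 m; V_B = Σ kqᵢ/rᵢ = -65.1 V.
ΔV = V_B − V_A = 303 V.
W_ext = qΔV = (3.00×10⁻⁹ C)(303 V) = 9.08×10⁻⁷ J.

9.08×10⁻⁷ J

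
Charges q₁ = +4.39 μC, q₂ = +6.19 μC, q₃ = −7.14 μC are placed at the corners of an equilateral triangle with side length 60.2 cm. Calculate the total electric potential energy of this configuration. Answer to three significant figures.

-0.722 J

The assembly work is the sum of pairwise potential energies, U = Σ_{i<j} kqᵢqⱼ/rᵢⱼ.
All three pair separations equal the side length, 0.602 m.
U = (0.406) + (-0.468) + (-0.660) = -0.722 J.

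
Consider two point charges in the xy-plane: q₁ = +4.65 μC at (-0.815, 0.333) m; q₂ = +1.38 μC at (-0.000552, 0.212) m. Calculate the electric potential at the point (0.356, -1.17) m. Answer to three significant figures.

3.06×10⁴ V

The total potential is the scalar sum of each charge's contribution, V = Σ kqᵢ/rᵢ.
Distances from the field point to each charge: r₁ = 1.91 m, r₂ = 1.43 m.
V = k[(4.65×10⁻⁶)/(1.91) + (1.38×10⁻⁶)/(1.43)] = 3.06×10⁴ V.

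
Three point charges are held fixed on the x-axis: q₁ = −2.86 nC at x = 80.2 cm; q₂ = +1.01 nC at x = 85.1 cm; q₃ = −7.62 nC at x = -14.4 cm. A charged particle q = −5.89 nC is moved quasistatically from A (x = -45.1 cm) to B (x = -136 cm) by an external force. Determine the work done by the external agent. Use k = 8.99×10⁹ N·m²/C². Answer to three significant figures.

-1.02×10⁻⁶ J

For quasistatic motion the external work equals the change in potential energy: W_ext = qΔV = q(V_B − V_A).
At A: distances to the source charges are 1.25 m, 1.30 m, 0.307 m; V_A = Σ kqᵢ/rᵢ = -237 V.
At B: distances to the source charges are 2.16 m, 2.21 m, 1.22 m; V_B = Σ kqᵢ/rᵢ = -64.1 V.
ΔV = V_B − V_A = 173 V.
W_ext = qΔV = (-5.89×10⁻⁹ C)(173 V) = -1.02×10⁻⁶ J.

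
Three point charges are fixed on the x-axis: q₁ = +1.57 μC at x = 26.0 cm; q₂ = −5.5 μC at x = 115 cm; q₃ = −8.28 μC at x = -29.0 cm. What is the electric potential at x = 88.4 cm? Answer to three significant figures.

The total potential is the scalar sum of each charge's contribution, V = Σ kqᵢ/rᵢ.
Distances from the field point to each charge: r₁ = 0.624 m, r₂ = 0.266 m, r₃ = 1.17 m.
V = k[(1.57×10⁻⁶)/(0.624) + (-5.50×10⁻⁶)/(0.266) + (-8.28×10⁻⁶)/(1.17)] = -2.27×10⁵ V.

-2.27×10⁵ V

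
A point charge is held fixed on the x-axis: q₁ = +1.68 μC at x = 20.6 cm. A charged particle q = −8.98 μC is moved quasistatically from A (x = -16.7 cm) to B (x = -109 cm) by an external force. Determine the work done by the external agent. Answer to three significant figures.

For quasistatic motion the external work equals the change in potential energy: W_ext = qΔV = q(V_B − V_A).
At A: distance to the source charge is 0.373 m; V_A = kq₁/r = 4.05×10⁴ V.
At B: distance to the source charge is 1.30 m; V_B = kq₁/r = 1.17×10⁴ V.
ΔV = V_B − V_A = -2.88×10⁴ V.
W_ext = qΔV = (-8.98×10⁻⁶ C)(-2.88×10⁴ V) = 0.259 J.

0.259 J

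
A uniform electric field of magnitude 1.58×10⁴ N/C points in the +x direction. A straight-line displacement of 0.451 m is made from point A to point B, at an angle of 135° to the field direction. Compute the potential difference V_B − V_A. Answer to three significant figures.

5040 V

Only the component of displacement along E changes the potential: ΔV = −E·d·cosθ.
ΔV = −(1.58×10⁴ V/m)(0.451 m)cos135° = 5040 V.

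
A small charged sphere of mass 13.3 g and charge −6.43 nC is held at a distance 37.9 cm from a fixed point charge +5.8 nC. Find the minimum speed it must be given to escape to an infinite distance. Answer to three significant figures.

0.0115 m/s

To just escape, total mechanical energy must reach zero at infinity: ½mv²_min + U = 0, so ½mv²_min = −U = |kQq|/r.
|U| = |kQq|/r = (8.99×10⁹ N·m²/C²)(5.80×10⁻⁹)(6.43×10⁻⁹)/(0.379) = 8.85×10⁻⁷ J.
v_min = √(2|U|/m) = √(2·8.85×10⁻⁷/0.0133) = 0.0115 m/s.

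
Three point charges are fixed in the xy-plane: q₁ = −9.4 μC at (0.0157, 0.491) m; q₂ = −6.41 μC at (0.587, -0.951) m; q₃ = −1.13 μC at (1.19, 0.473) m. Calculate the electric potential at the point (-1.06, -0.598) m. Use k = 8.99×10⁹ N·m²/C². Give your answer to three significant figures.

-9.35×10⁴ V

The total potential is the scalar sum of each charge's contribution, V = Σ kqᵢ/rᵢ.
Distances from the field point to each charge: r₁ = 1.53 m, r₂ = 1.68 m, r₃ = 2.49 m.
V = k[(-9.40×10⁻⁶)/(1.53) + (-6.41×10⁻⁶)/(1.68) + (-1.13×10⁻⁶)/(2.49)] = -9.35×10⁴ V.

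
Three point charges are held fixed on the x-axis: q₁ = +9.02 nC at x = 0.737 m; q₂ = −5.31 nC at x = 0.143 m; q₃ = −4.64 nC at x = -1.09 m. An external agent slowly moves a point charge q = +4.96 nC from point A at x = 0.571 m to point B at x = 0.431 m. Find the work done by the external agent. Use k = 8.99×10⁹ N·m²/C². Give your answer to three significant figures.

-1.39×10⁻⁶ J

For quasistatic motion the external work equals the change in potential energy: W_ext = qΔV = q(V_B − V_A).
At A: distances to the source charges are 0.166 m, 0.428 m, 1.66 m; V_A = Σ kqᵢ/rᵢ = 352 V.
At B: distances to the source charges are 0.306 m, 0.288 m, 1.52 m; V_B = Σ kqᵢ/rᵢ = 71.8 V.
ΔV = V_B − V_A = -280 V.
W_ext = qΔV = (4.96×10⁻⁹ C)(-280 V) = -1.39×10⁻⁶ J.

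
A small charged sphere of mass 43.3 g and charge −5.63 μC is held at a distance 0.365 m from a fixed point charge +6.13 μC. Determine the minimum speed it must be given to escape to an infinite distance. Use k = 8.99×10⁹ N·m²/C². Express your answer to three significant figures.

6.27 m/s

To just escape, total mechanical energy must reach zero at infinity: ½mv²_min + U = 0, so ½mv²_min = −U = |kQq|/r.
|U| = |kQq|/r = (8.99×10⁹ N·m²/C²)(6.13×10⁻⁶)(5.63×10⁻⁶)/(0.365) = 0.850 J.
v_min = √(2|U|/m) = √(2·0.850/0.0433) = 6.27 m/s.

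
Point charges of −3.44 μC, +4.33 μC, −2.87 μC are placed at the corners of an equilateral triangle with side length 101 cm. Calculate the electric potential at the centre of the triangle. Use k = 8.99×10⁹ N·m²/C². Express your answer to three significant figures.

Electric potential is a scalar, so the contributions from each charge add algebraically: V = Σ kqᵢ/rᵢ.
The distance from each vertex to the centroid is a/√3 = 0.583 m.
V = k[(-3.44×10⁻⁶)/(0.583) + (4.33×10⁻⁶)/(0.583) + (-2.87×10⁻⁶)/(0.583)] = -3.05×10⁴ V.

-3.05×10⁴ V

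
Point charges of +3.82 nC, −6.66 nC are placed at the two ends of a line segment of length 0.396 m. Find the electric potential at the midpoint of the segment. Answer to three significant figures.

-129 V

The total potential is the scalar sum of each charge's contribution, V = Σ kqᵢ/rᵢ.
Each charge is 0.198 m from the midpoint.
V = k[(3.82×10⁻⁹)/(0.198) + (-6.66×10⁻⁹)/(0.198)] = -129 V.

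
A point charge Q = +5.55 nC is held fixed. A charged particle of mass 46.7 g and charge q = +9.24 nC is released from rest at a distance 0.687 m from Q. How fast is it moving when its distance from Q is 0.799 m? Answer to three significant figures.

Only the electrostatic force acts, so mechanical energy is conserved: ½mv² = U₁ − U₂ = kQq(1/r₁ − 1/r₂).
U₁ − U₂ = (8.99×10⁹ N·m²/C²)(5.55×10⁻⁹ C)(9.24×10⁻⁹ C)(1/0.687 − 1/0.799) = 9.41×10⁻⁸ J.
v = √(2·9.41×10⁻⁸/0.0467) = 2.01×10⁻³ m/s.

2.01×10⁻³ m/s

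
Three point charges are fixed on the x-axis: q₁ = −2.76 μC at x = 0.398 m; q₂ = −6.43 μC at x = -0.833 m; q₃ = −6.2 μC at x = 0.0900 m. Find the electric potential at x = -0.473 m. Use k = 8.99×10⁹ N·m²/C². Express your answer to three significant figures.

-2.88×10⁵ V

Electric potential is a scalar, so the contributions from each charge add algebraically: V = Σ kqᵢ/rᵢ.
Distances from the field point to each charge: r₁ = 0.871 m, r₂ = 0.360 m, r₃ = 0.563 m.
V = k[(-2.76×10⁻⁶)/(0.871) + (-6.43×10⁻⁶)/(0.360) + (-6.20×10⁻⁶)/(0.563)] = -2.88×10⁵ V.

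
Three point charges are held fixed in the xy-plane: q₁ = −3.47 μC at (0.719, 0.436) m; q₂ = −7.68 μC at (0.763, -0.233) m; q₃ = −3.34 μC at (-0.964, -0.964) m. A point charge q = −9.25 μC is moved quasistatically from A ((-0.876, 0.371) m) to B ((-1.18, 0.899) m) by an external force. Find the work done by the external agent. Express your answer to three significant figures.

For quasistatic motion the external work equals the change in potential energy: W_ext = qΔV = q(V_B − V_A).
At A: distances to the source charges are 1.60 m, 1.75 m, 1.34 m; V_A = Σ kqᵢ/rᵢ = -8.15×10⁴ V.
At B: distances to the source charges are 1.95 m, 2.25 m, 1.88 m; V_B = Σ kqᵢ/rᵢ = -6.27×10⁴ V.
ΔV = V_B − V_A = 1.88×10⁴ V.
W_ext = qΔV = (-9.25×10⁻⁶ C)(1.88×10⁴ V) = -0.174 J.

-0.174 J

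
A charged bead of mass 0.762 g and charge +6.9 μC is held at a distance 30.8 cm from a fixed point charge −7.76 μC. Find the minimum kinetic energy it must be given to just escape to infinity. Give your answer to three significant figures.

To just escape, total mechanical energy must reach zero at infinity: ½mv²_min + U = 0, so ½mv²_min = −U = |kQq|/r.
|U| = |kQq|/r = (8.99×10⁹ N·m²/C²)(7.76×10⁻⁶)(6.90×10⁻⁶)/(0.308) = 1.56 J.

1.56 J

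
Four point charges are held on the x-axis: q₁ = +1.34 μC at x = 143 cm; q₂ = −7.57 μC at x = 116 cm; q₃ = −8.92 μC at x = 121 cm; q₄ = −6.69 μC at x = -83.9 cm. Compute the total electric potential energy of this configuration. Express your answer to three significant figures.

The work to assemble the configuration equals its total potential energy, U = Σ kqᵢqⱼ/rᵢⱼ over all pairs.
Pair separations: r₁₂ = 0.270 m, r₁₃ = 0.220 m, r₁₄ = 2.27 m, r₂₃ = 0.0500 m, r₂₄ = 2.00 m, r₃₄ = 2.05 m.
Summing all 6 pair terms gives U = 11.8 J.

11.8 J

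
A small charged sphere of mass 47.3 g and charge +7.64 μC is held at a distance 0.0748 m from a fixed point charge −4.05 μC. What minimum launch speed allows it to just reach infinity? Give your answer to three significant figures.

12.5 m/s

To just escape, total mechanical energy must reach zero at infinity: ½mv²_min + U = 0, so ½mv²_min = −U = |kQq|/r.
|U| = |kQq|/r = (8.99×10⁹ N·m²/C²)(4.05×10⁻⁶)(7.64×10⁻⁶)/(0.0748) = 3.72 J.
v_min = √(2|U|/m) = √(2·3.72/0.0473) = 12.5 m/s.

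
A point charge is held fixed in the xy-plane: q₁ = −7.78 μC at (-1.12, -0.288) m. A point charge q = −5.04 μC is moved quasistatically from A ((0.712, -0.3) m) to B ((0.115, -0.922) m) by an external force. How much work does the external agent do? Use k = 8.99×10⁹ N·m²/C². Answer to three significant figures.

For quasistatic motion the external work equals the change in potential energy: W_ext = qΔV = q(V_B − V_A).
At A: distance to the source charge is 1.83 m; V_A = kq₁/r = -3.82×10⁴ V.
At B: distance to the source charge is 1.39 m; V_B = kq₁/r = -5.04×10⁴ V.
ΔV = V_B − V_A = -1.22×10⁴ V.
W_ext = qΔV = (-5.04×10⁻⁶ C)(-1.22×10⁴ V) = 0.0615 J.

0.0615 J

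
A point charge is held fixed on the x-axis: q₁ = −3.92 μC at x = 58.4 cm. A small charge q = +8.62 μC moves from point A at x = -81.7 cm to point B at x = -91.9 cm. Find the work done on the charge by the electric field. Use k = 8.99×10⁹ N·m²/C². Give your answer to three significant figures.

The work done by the electric force is W_field = −ΔU = −q(V_B − V_A) = q(V_A − V_B).
At A: distance to the source charge is 1.40 m; V_A = kq₁/r = -2.52×10⁴ V.
At B: distance to the source charge is 1.50 m; V_B = kq₁/r = -2.34×10⁴ V.
ΔV = V_B − V_A = 1710 V.
W_field = −qΔV = −(8.62×10⁻⁶ C)(1710 V) = -0.0147 J.

-0.0147 J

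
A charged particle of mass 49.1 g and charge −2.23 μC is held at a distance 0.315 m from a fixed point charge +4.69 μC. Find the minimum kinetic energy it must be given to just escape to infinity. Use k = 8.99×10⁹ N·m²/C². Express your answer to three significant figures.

To just escape, total mechanical energy must reach zero at infinity: ½mv²_min + U = 0, so ½mv²_min = −U = |kQq|/r.
|U| = |kQq|/r = (8.99×10⁹ N·m²/C²)(4.69×10⁻⁶)(2.23×10⁻⁶)/(0.315) = 0.298 J.

0.298 J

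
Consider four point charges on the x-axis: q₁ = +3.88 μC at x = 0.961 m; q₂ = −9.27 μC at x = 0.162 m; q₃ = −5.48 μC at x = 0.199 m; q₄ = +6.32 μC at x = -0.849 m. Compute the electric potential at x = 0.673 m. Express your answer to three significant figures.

-1.09×10⁵ V

Electric potential is a scalar, so the contributions from each charge add algebraically: V = Σ kqᵢ/rᵢ.
Distances from the field point to each charge: r₁ = 0.288 m, r₂ = 0.511 m, r₃ = 0.474 m, r₄ = 1.52 m.
V = k[(3.88×10⁻⁶)/(0.288) + (-9.27×10⁻⁶)/(0.511) + (-5.48×10⁻⁶)/(0.474) + (6.32×10⁻⁶)/(1.52)] = -1.09×10⁵ V.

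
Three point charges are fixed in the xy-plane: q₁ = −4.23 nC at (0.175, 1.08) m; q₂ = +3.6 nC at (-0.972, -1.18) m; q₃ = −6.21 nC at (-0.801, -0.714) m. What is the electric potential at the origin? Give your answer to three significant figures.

-65.6 V

Electric potential is a scalar, so the contributions from each charge add algebraically: V = Σ kqᵢ/rᵢ.
Distances from the field point to each charge: r₁ = 1.09 m, r₂ = 1.53 m, r₃ = 1.07 m.
V = k[(-4.23×10⁻⁹)/(1.09) + (3.60×10⁻⁹)/(1.53) + (-6.21×10⁻⁹)/(1.07)] = -65.6 V.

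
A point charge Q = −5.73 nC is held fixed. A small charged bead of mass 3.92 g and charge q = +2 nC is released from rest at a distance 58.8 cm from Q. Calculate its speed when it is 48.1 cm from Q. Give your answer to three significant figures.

Only the electrostatic force acts, so mechanical energy is conserved: ½mv² = U₁ − U₂ = kQq(1/r₁ − 1/r₂).
U₁ − U₂ = (8.99×10⁹ N·m²/C²)(-5.73×10⁻⁹ C)(2.00×10⁻⁹ C)(1/0.588 − 1/0.481) = 3.90×10⁻⁸ J.
v = √(2·3.90×10⁻⁸/3.92×10⁻³) = 4.46×10⁻³ m/s.

4.46×10⁻³ m/s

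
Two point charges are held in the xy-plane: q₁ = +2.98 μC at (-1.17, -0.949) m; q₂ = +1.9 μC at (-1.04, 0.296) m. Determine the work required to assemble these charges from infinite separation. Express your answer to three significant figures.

0.0407 J

The assembly work is the sum of pairwise potential energies, U = Σ_{i<j} kqᵢqⱼ/rᵢⱼ.
Pair separations: r₁₂ = 1.25 m.
U = (0.0407) = 0.0407 J.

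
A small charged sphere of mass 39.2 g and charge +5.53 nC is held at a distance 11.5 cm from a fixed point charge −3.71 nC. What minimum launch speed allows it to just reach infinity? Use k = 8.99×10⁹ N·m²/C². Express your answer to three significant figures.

To just escape, total mechanical energy must reach zero at infinity: ½mv²_min + U = 0, so ½mv²_min = −U = |kQq|/r.
|U| = |kQq|/r = (8.99×10⁹ N·m²/C²)(3.71×10⁻⁹)(5.53×10⁻⁹)/(0.115) = 1.60×10⁻⁶ J.
v_min = √(2|U|/m) = √(2·1.60×10⁻⁶/0.0392) = 9.05×10⁻³ m/s.

9.05×10⁻³ m/s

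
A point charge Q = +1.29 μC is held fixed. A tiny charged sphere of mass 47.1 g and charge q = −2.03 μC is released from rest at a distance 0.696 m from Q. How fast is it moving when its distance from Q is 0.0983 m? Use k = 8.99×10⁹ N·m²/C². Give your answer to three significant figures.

Only the electrostatic force acts, so mechanical energy is conserved: ½mv² = U₁ − U₂ = kQq(1/r₁ − 1/r₂).
U₁ − U₂ = (8.99×10⁹ N·m²/C²)(1.29×10⁻⁶ C)(-2.03×10⁻⁶ C)(1/0.696 − 1/0.0983) = 0.206 J.
v = √(2·0.206/0.0471) = 2.96 m/s.

2.96 m/s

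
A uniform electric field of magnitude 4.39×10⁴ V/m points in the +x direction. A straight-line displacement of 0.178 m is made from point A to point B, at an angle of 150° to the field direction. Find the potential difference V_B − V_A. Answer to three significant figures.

Only the component of displacement along E changes the potential: ΔV = −E·d·cosθ.
ΔV = −(4.39×10⁴ V/m)(0.178 m)cos150° = 6770 V.

6770 V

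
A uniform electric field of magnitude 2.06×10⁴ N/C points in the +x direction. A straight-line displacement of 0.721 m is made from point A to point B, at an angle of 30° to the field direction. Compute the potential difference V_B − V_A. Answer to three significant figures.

-1.29×10⁴ V

Only the component of displacement along E changes the potential: ΔV = −E·d·cosθ.
ΔV = −(2.06×10⁴ V/m)(0.721 m)cos30° = -1.29×10⁴ V.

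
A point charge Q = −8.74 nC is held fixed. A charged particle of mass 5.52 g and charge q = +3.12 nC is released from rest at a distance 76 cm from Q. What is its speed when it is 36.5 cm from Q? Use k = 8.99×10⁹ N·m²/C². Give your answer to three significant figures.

0.0112 m/s

Only the electrostatic force acts, so mechanical energy is conserved: ½mv² = U₁ − U₂ = kQq(1/r₁ − 1/r₂).
U₁ − U₂ = (8.99×10⁹ N·m²/C²)(-8.74×10⁻⁹ C)(3.12×10⁻⁹ C)(1/0.760 − 1/0.365) = 3.49×10⁻⁷ J.
v = √(2·3.49×10⁻⁷/5.52×10⁻³) = 0.0112 m/s.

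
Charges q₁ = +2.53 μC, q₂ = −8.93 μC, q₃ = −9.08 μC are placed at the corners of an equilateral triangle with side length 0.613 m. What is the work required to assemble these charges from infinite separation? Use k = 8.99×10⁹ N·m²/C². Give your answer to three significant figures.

0.521 J

The work to assemble the configuration equals its total potential energy, U = Σ kqᵢqⱼ/rᵢⱼ over all pairs.
All three pair separations equal the side length, 0.613 m.
U = (-0.331) + (-0.337) + (1.19) = 0.521 J.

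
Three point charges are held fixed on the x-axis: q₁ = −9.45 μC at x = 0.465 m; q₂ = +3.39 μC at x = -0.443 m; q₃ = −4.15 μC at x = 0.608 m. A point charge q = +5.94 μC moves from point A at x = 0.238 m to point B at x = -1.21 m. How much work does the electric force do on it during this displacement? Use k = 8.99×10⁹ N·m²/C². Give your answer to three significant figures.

-2.37 J

The work done by the electric force is W_field = −ΔU = −q(V_B − V_A) = q(V_A − V_B).
At A: distances to the source charges are 0.227 m, 0.681 m, 0.370 m; V_A = Σ kqᵢ/rᵢ = -4.30×10⁵ V.
At B: distances to the source charges are 1.68 m, 0.767 m, 1.82 m; V_B = Σ kqᵢ/rᵢ = -3.15×10⁴ V.
ΔV = V_B − V_A = 3.99×10⁵ V.
W_field = −qΔV = −(5.94×10⁻⁶ C)(3.99×10⁵ V) = -2.37 J.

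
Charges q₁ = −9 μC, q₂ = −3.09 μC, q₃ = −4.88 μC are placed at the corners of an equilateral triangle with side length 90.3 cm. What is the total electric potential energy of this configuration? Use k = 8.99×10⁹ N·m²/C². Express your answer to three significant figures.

0.864 J

The assembly work is the sum of pairwise potential energies, U = Σ_{i<j} kqᵢqⱼ/rᵢⱼ.
All three pair separations equal the side length, 0.903 m.
U = (0.277) + (0.437) + (0.150) = 0.864 J.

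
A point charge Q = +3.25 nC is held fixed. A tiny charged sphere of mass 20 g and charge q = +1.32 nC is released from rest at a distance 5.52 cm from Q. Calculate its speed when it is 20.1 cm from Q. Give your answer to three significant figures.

Only the electrostatic force acts, so mechanical energy is conserved: ½mv² = U₁ − U₂ = kQq(1/r₁ − 1/r₂).
U₁ − U₂ = (8.99×10⁹ N·m²/C²)(3.25×10⁻⁹ C)(1.32×10⁻⁹ C)(1/0.0552 − 1/0.201) = 5.07×10⁻⁷ J.
v = √(2·5.07×10⁻⁷/0.0200) = 7.12×10⁻³ m/s.

7.12×10⁻³ m/s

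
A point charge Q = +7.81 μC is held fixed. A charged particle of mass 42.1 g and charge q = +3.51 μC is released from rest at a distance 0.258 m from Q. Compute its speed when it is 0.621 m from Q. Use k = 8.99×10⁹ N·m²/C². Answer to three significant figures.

5.15 m/s

Only the electrostatic force acts, so mechanical energy is conserved: ½mv² = U₁ − U₂ = kQq(1/r₁ − 1/r₂).
U₁ − U₂ = (8.99×10⁹ N·m²/C²)(7.81×10⁻⁶ C)(3.51×10⁻⁶ C)(1/0.258 − 1/0.621) = 0.558 J.
v = √(2·0.558/0.0421) = 5.15 m/s.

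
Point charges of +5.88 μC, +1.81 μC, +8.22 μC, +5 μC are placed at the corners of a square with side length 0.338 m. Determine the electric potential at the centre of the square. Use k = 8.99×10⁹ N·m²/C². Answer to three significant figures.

The total potential is the scalar sum of each charge's contribution, V = Σ kqᵢ/rᵢ.
The distance from each corner to the centre is a√2/2 = 0.239 m.
V = k[(5.88×10⁻⁶)/(0.239) + (1.81×10⁻⁶)/(0.239) + (8.22×10⁻⁶)/(0.239) + (5.00×10⁻⁶)/(0.239)] = 7.87×10⁵ V.

7.87×10⁵ V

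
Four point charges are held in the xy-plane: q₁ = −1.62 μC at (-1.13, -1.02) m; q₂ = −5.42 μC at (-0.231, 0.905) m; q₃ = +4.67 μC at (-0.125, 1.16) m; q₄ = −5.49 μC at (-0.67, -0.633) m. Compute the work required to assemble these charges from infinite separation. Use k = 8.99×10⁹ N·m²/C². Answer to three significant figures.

-0.638 J

The work to assemble the configuration equals its total potential energy, U = Σ kqᵢqⱼ/rᵢⱼ over all pairs.
Pair separations: r₁₂ = 2.12 m, r₁₃ = 2.40 m, r₁₄ = 0.601 m, r₂₃ = 0.276 m, r₂₄ = 1.60 m, r₃₄ = 1.87 m.
Summing all 6 pair terms gives U = -0.638 J.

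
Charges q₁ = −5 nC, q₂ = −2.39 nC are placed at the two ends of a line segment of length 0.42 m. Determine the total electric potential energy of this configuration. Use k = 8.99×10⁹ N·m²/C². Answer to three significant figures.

The assembly work is the sum of pairwise potential energies, U = Σ_{i<j} kqᵢqⱼ/rᵢⱼ.
The separation is r = 0.420 m.
U = (2.56×10⁻⁷) = 2.56×10⁻⁷ J.

2.56×10⁻⁷ J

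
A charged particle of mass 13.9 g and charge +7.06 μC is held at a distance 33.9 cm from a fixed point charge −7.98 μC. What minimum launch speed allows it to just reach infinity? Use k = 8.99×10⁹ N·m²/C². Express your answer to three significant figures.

14.7 m/s

To just escape, total mechanical energy must reach zero at infinity: ½mv²_min + U = 0, so ½mv²_min = −U = |kQq|/r.
|U| = |kQq|/r = (8.99×10⁹ N·m²/C²)(7.98×10⁻⁶)(7.06×10⁻⁶)/(0.339) = 1.49 J.
v_min = √(2|U|/m) = √(2·1.49/0.0139) = 14.7 m/s.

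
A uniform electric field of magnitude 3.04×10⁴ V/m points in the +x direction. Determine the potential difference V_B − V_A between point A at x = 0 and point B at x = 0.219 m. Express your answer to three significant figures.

-6660 V

In a uniform field, potential decreases in the direction of E: V_B − V_A = −E·Δx.
V_B − V_A = −(3.04×10⁴ V/m)(0.219 m) = -6660 V.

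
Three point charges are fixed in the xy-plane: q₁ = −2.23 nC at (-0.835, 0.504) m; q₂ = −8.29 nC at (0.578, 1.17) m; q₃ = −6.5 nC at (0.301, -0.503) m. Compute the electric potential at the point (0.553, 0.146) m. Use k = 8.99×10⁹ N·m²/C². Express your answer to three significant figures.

Electric potential is a scalar, so the contributions from each charge add algebraically: V = Σ kqᵢ/rᵢ.
Distances from the field point to each charge: r₁ = 1.43 m, r₂ = 1.02 m, r₃ = 0.696 m.
V = k[(-2.23×10⁻⁹)/(1.43) + (-8.29×10⁻⁹)/(1.02) + (-6.50×10⁻⁹)/(0.696)] = -171 V.

-171 V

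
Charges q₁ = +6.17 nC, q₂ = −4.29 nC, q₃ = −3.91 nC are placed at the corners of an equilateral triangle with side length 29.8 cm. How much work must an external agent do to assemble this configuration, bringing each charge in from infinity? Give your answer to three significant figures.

-1.02×10⁻⁶ J

The work to assemble the configuration equals its total potential energy, U = Σ kqᵢqⱼ/rᵢⱼ over all pairs.
All three pair separations equal the side length, 0.298 m.
U = (-7.99×10⁻⁷) + (-7.28×10⁻⁷) + (5.06×10⁻⁷) = -1.02×10⁻⁶ J.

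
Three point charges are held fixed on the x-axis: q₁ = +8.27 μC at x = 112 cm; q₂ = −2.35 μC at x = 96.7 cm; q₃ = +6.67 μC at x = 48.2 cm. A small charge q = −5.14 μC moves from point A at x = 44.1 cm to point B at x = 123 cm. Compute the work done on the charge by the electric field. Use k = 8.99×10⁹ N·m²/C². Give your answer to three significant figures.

-4.40 J

The work done by the electric force is W_field = −ΔU = −q(V_B − V_A) = q(V_A − V_B).
At A: distances to the source charges are 0.679 m, 0.526 m, 0.0410 m; V_A = Σ kqᵢ/rᵢ = 1.53×10⁶ V.
At B: distances to the source charges are 0.110 m, 0.263 m, 0.748 m; V_B = Σ kqᵢ/rᵢ = 6.76×10⁵ V.
ΔV = V_B − V_A = -8.56×10⁵ V.
W_field = −qΔV = −(-5.14×10⁻⁶ C)(-8.56×10⁵ V) = -4.40 J.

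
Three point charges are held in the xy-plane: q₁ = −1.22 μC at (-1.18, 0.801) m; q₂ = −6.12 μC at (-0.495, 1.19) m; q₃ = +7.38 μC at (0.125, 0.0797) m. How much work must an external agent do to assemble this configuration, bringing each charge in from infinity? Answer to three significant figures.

The assembly work is the sum of pairwise potential energies, U = Σ_{i<j} kqᵢqⱼ/rᵢⱼ.
Pair separations: r₁₂ = 0.788 m, r₁₃ = 1.49 m, r₂₃ = 1.27 m.
U = (0.0852) + (-0.0543) + (-0.319) = -0.288 J.

-0.288 J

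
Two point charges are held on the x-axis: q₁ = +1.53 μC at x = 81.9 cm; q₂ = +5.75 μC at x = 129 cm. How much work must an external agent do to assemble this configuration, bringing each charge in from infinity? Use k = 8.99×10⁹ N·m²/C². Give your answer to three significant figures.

0.168 J

The assembly work is the sum of pairwise potential energies, U = Σ_{i<j} kqᵢqⱼ/rᵢⱼ.
Pair separations: r₁₂ = 0.471 m.
U = (0.168) = 0.168 J.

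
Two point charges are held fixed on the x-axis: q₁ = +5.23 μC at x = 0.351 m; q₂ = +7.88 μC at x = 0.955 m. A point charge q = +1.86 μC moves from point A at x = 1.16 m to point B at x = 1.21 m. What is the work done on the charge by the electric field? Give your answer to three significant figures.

0.132 J

The work done by the electric force is W_field = −ΔU = −q(V_B − V_A) = q(V_A − V_B).
At A: distances to the source charges are 0.809 m, 0.205 m; V_A = Σ kqᵢ/rᵢ = 4.04×10⁵ V.
At B: distances to the source charges are 0.859 m, 0.255 m; V_B = Σ kqᵢ/rᵢ = 3.33×10⁵ V.
ΔV = V_B − V_A = -7.11×10⁴ V.
W_field = −qΔV = −(1.86×10⁻⁶ C)(-7.11×10⁴ V) = 0.132 J.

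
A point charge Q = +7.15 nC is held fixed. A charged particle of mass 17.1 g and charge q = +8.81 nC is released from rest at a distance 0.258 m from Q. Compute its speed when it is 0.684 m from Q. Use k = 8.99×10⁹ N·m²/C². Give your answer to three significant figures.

Only the electrostatic force acts, so mechanical energy is conserved: ½mv² = U₁ − U₂ = kQq(1/r₁ − 1/r₂).
U₁ − U₂ = (8.99×10⁹ N·m²/C²)(7.15×10⁻⁹ C)(8.81×10⁻⁹ C)(1/0.258 − 1/0.684) = 1.37×10⁻⁶ J.
v = √(2·1.37×10⁻⁶/0.0171) = 0.0126 m/s.

0.0126 m/s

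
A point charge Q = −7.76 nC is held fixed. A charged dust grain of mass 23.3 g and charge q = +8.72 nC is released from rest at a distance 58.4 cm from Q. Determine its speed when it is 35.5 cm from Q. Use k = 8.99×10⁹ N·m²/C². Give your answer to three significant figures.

Only the electrostatic force acts, so mechanical energy is conserved: ½mv² = U₁ − U₂ = kQq(1/r₁ − 1/r₂).
U₁ − U₂ = (8.99×10⁹ N·m²/C²)(-7.76×10⁻⁹ C)(8.72×10⁻⁹ C)(1/0.584 − 1/0.355) = 6.72×10⁻⁷ J.
v = √(2·6.72×10⁻⁷/0.0233) = 7.59×10⁻³ m/s.

7.59×10⁻³ m/s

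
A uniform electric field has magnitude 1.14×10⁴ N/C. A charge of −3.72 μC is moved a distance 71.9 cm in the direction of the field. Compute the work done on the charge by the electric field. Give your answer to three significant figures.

-0.0305 J

The potential change for a displacement 71.9 cm in the direction of the field is ΔV = −Ed = -8200 V.
W_field = −qΔV = -0.0305 J.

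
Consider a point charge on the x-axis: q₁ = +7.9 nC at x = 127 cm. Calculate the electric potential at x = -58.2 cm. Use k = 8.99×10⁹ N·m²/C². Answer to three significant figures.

The total potential is the scalar sum of each charge's contribution, V = Σ kqᵢ/rᵢ.
V = k[(7.90×10⁻⁹)/(1.85)] = 38.3 V.

38.3 V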